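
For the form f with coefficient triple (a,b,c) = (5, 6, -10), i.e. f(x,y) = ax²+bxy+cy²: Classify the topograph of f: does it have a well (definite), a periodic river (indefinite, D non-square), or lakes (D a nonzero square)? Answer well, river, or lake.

D = b²−4ac = 6² − 4·5·(-10) = 236
D > 0 non-square ⇒ indefinite ⇒ periodic river

river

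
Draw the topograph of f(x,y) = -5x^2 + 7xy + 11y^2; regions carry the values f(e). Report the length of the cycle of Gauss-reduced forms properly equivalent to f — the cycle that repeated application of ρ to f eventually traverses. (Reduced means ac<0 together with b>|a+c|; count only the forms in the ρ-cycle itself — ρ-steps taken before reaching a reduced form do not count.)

D = 269, ⌊√D⌋ = 16
river: ρ → (11,15,-1)
river: ρ → (-1,15,11)
river: ρ → (11,7,-5)
river: ρ → (-5,13,5)
river: ρ → (5,7,-11)
river: ρ → (-11,15,1)
river: ρ → (1,15,-11)
river: ρ → (-11,7,5)
river: ρ → (5,13,-5)
river: ρ → (-5,7,11)
ρ-cycle length = 10 (tail of 0 descent steps not counted)

10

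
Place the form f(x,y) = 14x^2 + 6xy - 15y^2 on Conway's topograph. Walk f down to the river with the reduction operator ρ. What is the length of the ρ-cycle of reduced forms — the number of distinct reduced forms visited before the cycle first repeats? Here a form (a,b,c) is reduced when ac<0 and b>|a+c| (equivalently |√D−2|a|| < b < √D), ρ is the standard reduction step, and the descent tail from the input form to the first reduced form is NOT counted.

D = 876, ⌊√D⌋ = 29
river: ρ → (-15,24,5)
river: ρ → (5,26,-10)
river: ρ → (-10,14,17)
river: ρ → (17,20,-7)
river: ρ → (-7,22,14)
river: ρ → (14,6,-15)
ρ-cycle length = 6 (tail of 0 descent steps not counted)

6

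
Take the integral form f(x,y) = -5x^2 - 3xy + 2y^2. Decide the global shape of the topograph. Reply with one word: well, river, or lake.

D = b²−4ac = (-3)² − 4·(-5)·2 = 49
D = 7² is a perfect square ⇒ form factors over ℤ ⇒ lakes

lake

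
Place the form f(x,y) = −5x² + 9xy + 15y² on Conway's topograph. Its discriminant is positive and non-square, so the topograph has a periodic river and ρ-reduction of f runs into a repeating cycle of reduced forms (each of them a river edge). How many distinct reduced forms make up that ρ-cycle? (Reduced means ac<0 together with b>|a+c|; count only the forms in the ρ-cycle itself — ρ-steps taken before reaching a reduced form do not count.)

D = 381, ⌊√D⌋ = 19
descent: ρ → (15,-9,-5)
descent: ρ → (-5,19,1)  [lands on river]
river: ρ → (1,19,-5)
river: ρ → (-5,11,13)
river: ρ → (13,15,-3)
river: ρ → (-3,15,13)
river: ρ → (13,11,-5)
ρ-cycle length = 6 (tail of 2 descent steps not counted)

6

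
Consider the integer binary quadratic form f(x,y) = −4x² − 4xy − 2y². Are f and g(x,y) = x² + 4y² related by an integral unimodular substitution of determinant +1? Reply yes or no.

D₁ = -16, D₂ = -16
f is negative-definite; reduce −f:
−f: flip: (4,4,2)→(2,-4,4)
−f: translate: b→0 (≡-4 mod 4), so (2,-4,4)→(2,0,2)
−f: reduced (well bottom): (2,0,2) with a≤c, −a<b≤a
flip sign back: reduced form of f is (-2,0,-2)
g: reduced (well bottom): (1,0,4) with a≤c, −a<b≤a
reduced forms (-2, 0, -2) vs (1, 0, 4) ⇒ inequivalent

no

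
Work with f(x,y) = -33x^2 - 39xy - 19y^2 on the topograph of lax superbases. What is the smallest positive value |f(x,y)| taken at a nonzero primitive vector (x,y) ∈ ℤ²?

translate: b→-27 (≡39 mod 66), so (33,39,19)→(33,-27,13)
flip: (33,-27,13)→(13,27,33)
translate: b→1 (≡27 mod 26), so (13,27,33)→(13,1,19)
reduced (well bottom): (13,1,19) with a≤c, −a<b≤a
well minimum |f| = |-13| = 13 (negative-definite)

13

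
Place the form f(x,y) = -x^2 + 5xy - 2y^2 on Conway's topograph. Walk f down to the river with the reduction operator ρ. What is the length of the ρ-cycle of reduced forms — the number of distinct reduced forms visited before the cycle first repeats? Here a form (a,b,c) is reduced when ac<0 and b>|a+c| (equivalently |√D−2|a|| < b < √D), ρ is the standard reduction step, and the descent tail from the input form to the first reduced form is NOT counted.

D = 17, ⌊√D⌋ = 4
descent: ρ → (-2,3,1)  [lands on river]
river: ρ → (1,3,-2)
river: ρ → (-2,1,2)
river: ρ → (2,3,-1)
river: ρ → (-1,3,2)
river: ρ → (2,1,-2)
ρ-cycle length = 6 (tail of 1 descent step not counted)

6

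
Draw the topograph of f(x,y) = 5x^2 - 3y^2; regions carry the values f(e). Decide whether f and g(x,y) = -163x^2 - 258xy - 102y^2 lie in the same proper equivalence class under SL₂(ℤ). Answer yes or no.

D₁ = 60, D₂ = 60
river cycle of f (length 2): (-3, 6, 2), (2, 6, -3)
river cycle of g (length 2): (2, 6, -3), (-3, 6, 2)
cycles coincide ⇒ equivalent

yes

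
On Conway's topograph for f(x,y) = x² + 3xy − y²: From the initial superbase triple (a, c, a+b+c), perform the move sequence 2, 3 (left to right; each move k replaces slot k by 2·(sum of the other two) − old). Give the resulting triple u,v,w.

start (1,-1,3) = (f(1,0),f(0,1),f(1,1))
replace slot 2: 2·(1+3) − (-1) = 9 → (1,9,3)
replace slot 3: 2·(1+9) − 3 = 17 → (1,9,17)

1,9,17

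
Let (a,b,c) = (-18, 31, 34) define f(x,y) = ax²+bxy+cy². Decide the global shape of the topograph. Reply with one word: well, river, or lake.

D = b²−4ac = 31² − 4·(-18)·34 = 3409
D > 0 non-square ⇒ indefinite ⇒ periodic river

river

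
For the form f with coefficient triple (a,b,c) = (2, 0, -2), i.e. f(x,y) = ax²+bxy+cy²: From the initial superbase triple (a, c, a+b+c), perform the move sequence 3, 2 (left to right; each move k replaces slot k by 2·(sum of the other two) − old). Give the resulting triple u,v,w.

start (2,-2,0) = (f(1,0),f(0,1),f(1,1))
replace slot 3: 2·(2+(-2)) − 0 = 0 → (2,-2,0)
replace slot 2: 2·(2+0) − (-2) = 6 → (2,6,0)

2,6,0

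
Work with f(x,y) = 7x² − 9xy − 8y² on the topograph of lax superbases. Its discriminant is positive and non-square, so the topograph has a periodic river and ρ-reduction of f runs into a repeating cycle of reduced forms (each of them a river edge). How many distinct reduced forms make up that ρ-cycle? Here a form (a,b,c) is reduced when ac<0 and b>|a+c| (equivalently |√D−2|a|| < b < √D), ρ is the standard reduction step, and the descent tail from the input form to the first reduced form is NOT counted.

D = 305, ⌊√D⌋ = 17
descent: ρ → (-8,9,7)  [lands on river]
river: ρ → (7,5,-10)
river: ρ → (-10,15,2)
river: ρ → (2,17,-2)
river: ρ → (-2,15,10)
river: ρ → (10,5,-7)
river: ρ → (-7,9,8)
river: ρ → (8,7,-8)
ρ-cycle length = 8 (tail of 1 descent step not counted)

8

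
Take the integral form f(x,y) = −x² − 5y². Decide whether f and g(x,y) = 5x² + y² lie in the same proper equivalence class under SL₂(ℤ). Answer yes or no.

D₁ = -20, D₂ = -20
f is negative-definite; reduce −f:
−f: reduced (well bottom): (1,0,5) with a≤c, −a<b≤a
flip sign back: reduced form of f is (-1,0,-5)
g: flip: (5,0,1)→(1,0,5)
g: reduced (well bottom): (1,0,5) with a≤c, −a<b≤a
reduced forms (-1, 0, -5) vs (1, 0, 5) ⇒ inequivalent

no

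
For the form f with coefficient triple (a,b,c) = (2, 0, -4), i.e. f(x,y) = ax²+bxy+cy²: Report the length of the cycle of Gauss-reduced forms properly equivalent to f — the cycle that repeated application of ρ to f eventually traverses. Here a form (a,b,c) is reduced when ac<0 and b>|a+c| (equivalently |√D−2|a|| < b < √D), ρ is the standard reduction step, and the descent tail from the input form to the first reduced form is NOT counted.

D = 32, ⌊√D⌋ = 5
descent: ρ → (-4,0,2)
descent: ρ → (2,4,-2)  [lands on river]
river: ρ → (-2,4,2)
ρ-cycle length = 2 (tail of 2 descent steps not counted)

2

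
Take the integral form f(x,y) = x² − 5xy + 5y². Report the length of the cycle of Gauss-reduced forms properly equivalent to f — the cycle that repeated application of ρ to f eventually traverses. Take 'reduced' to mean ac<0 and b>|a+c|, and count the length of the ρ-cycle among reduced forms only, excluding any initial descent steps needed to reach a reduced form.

D = 5, ⌊√D⌋ = 2
descent: ρ → (5,5,1)
descent: ρ → (1,1,-1)  [lands on river]
river: ρ → (-1,1,1)
ρ-cycle length = 2 (tail of 2 descent steps not counted)

2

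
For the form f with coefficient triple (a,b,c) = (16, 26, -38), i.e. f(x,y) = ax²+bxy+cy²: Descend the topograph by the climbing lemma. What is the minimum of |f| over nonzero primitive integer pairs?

river: ρ → (-38,50,4)
river: ρ → (4,54,-12)
river: ρ → (-12,42,28)
river: ρ → (28,14,-26)
river: ρ → (-26,38,16)
river: ρ → (16,26,-38)
closes: descent 0, river 6
min |a| on river = 4

4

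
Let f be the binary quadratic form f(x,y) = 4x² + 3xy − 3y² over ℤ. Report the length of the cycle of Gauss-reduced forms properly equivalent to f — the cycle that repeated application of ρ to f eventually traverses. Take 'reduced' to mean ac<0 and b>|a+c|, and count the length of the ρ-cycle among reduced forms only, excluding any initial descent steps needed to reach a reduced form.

D = 57, ⌊√D⌋ = 7
river: ρ → (-3,3,4)
river: ρ → (4,5,-2)
river: ρ → (-2,7,1)
river: ρ → (1,7,-2)
river: ρ → (-2,5,4)
river: ρ → (4,3,-3)
ρ-cycle length = 6 (tail of 0 descent steps not counted)

6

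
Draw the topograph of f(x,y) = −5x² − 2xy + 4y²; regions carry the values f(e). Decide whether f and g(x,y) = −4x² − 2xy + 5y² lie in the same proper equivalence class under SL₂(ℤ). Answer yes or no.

D₁ = 84, D₂ = 84
river cycle of f (length 6): (4, 2, -5), (-5, 8, 1), (1, 8, -5), (-5, 2, 4), (4, 6, -3), (-3, 6, 4)
river cycle of g (length 6): (5, 2, -4), (-4, 6, 3), (3, 6, -4), (-4, 2, 5), (5, 8, -1), (-1, 8, 5)
cycles differ ⇒ inequivalent

no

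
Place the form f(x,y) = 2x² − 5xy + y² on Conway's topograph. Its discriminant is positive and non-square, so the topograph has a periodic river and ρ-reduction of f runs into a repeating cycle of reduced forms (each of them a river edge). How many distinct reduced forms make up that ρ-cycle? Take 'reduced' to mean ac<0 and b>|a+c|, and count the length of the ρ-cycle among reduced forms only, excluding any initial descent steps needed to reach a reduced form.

D = 17, ⌊√D⌋ = 4
descent: ρ → (1,3,-2)  [lands on river]
river: ρ → (-2,1,2)
river: ρ → (2,3,-1)
river: ρ → (-1,3,2)
river: ρ → (2,1,-2)
river: ρ → (-2,3,1)
ρ-cycle length = 6 (tail of 1 descent step not counted)

6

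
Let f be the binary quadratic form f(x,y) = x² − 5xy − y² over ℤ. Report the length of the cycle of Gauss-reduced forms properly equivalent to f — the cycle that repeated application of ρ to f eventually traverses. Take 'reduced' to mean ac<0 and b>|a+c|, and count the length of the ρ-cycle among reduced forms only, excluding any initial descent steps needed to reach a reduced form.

D = 29, ⌊√D⌋ = 5
descent: ρ → (-1,5,1)  [lands on river]
river: ρ → (1,5,-1)
ρ-cycle length = 2 (tail of 1 descent step not counted)

2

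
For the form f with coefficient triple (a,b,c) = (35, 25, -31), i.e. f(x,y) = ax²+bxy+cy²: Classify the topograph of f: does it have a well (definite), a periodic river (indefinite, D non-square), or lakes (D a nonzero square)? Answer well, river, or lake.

D = b²−4ac = 25² − 4·35·(-31) = 4965
D > 0 non-square ⇒ indefinite ⇒ periodic river

river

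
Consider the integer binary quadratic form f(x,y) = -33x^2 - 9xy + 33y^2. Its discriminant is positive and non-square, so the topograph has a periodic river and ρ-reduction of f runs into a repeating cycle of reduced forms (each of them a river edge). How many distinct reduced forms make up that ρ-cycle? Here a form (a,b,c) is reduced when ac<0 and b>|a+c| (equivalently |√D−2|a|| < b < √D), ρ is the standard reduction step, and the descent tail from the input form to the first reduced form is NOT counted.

D = 4437, ⌊√D⌋ = 66
descent: ρ → (33,9,-33)  [lands on river]
river: ρ → (-33,57,9)
river: ρ → (9,51,-51)
river: ρ → (-51,51,9)
river: ρ → (9,57,-33)
river: ρ → (-33,9,33)
river: ρ → (33,57,-9)
river: ρ → (-9,51,51)
river: ρ → (51,51,-9)
river: ρ → (-9,57,33)
ρ-cycle length = 10 (tail of 1 descent step not counted)

10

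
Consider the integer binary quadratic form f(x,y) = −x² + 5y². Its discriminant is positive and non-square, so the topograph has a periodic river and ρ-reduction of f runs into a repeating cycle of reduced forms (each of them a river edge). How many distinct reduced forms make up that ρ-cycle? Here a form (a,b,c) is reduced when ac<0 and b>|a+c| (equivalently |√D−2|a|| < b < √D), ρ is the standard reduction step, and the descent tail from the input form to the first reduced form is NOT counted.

D = 20, ⌊√D⌋ = 4
descent: ρ → (5,0,-1)
descent: ρ → (-1,4,1)  [lands on river]
river: ρ → (1,4,-1)
ρ-cycle length = 2 (tail of 2 descent steps not counted)

2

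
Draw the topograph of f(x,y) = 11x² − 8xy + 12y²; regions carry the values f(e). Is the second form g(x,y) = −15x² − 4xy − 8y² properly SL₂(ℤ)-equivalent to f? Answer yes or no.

D₁ = -464, D₂ = -464
f: reduced (well bottom): (11,-8,12) with a≤c, −a<b≤a
g is negative-definite; reduce −g:
−g: flip: (15,4,8)→(8,-4,15)
−g: reduced (well bottom): (8,-4,15) with a≤c, −a<b≤a
flip sign back: reduced form of g is (-8,4,-15)
reduced forms (11, -8, 12) vs (-8, 4, -15) ⇒ inequivalent

no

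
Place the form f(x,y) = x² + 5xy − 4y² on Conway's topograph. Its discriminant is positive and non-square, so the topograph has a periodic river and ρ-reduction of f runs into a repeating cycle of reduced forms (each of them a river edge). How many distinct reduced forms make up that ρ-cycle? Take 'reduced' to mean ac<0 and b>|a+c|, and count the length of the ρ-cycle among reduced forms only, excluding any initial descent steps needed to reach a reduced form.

D = 41, ⌊√D⌋ = 6
river: ρ → (-4,3,2)
river: ρ → (2,5,-2)
river: ρ → (-2,3,4)
river: ρ → (4,5,-1)
river: ρ → (-1,5,4)
river: ρ → (4,3,-2)
river: ρ → (-2,5,2)
river: ρ → (2,3,-4)
river: ρ → (-4,5,1)
river: ρ → (1,5,-4)
ρ-cycle length = 10 (tail of 0 descent steps not counted)

10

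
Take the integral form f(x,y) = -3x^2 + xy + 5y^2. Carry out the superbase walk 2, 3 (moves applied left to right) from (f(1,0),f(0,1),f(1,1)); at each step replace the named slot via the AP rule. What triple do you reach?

start (-3,5,3) = (f(1,0),f(0,1),f(1,1))
replace slot 2: 2·((-3)+3) − 5 = -5 → (-3,-5,3)
replace slot 3: 2·((-3)+(-5)) − 3 = -19 → (-3,-5,-19)

-3,-5,-19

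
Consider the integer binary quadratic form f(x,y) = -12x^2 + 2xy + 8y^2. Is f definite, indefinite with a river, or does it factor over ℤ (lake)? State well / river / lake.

D = b²−4ac = 2² − 4·(-12)·8 = 388
D > 0 non-square ⇒ indefinite ⇒ periodic river

river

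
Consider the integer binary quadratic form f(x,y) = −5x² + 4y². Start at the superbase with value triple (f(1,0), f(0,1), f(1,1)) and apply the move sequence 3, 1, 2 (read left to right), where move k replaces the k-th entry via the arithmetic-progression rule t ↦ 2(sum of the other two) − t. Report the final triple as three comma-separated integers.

start (-5,4,-1) = (f(1,0),f(0,1),f(1,1))
replace slot 3: 2·((-5)+4) − (-1) = -1 → (-5,4,-1)
replace slot 1: 2·(4+(-1)) − (-5) = 11 → (11,4,-1)
replace slot 2: 2·(11+(-1)) − 4 = 16 → (11,16,-1)

11,16,-1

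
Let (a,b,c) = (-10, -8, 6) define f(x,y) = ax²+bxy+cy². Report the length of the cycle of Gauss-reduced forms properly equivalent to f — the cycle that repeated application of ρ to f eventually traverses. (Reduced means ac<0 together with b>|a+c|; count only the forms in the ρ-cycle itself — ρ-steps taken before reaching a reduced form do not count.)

D = 304, ⌊√D⌋ = 17
descent: ρ → (6,8,-10)  [lands on river]
river: ρ → (-10,12,4)
river: ρ → (4,12,-10)
river: ρ → (-10,8,6)
river: ρ → (6,16,-2)
river: ρ → (-2,16,6)
ρ-cycle length = 6 (tail of 1 descent step not counted)

6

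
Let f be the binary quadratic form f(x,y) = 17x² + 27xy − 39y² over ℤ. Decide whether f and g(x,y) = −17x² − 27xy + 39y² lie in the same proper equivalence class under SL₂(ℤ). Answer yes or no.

D₁ = 3381, D₂ = 3381
river cycle of f (length 12): (-39, 51, 5), (5, 49, -49), (-49, 49, 5), (5, 51, -39), (-39, 27, 17), (17, 41, -25), (-25, 9, 33), (33, 57, -1), (-1, 57, 33), (33, 9, -25), … (2 more)
river cycle of g (length 12): (39, 27, -17), (-17, 41, 25), (25, 9, -33), (-33, 57, 1), (1, 57, -33), (-33, 9, 25), (25, 41, -17), (-17, 27, 39), (39, 51, -5), (-5, 49, 49), … (2 more)
cycles differ ⇒ inequivalent

no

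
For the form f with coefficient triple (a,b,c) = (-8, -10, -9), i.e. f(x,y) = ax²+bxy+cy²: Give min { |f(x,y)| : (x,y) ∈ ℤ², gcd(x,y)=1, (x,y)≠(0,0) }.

translate: b→-6 (≡10 mod 16), so (8,10,9)→(8,-6,7)
flip: (8,-6,7)→(7,6,8)
reduced (well bottom): (7,6,8) with a≤c, −a<b≤a
well minimum |f| = |-7| = 7 (negative-definite)

7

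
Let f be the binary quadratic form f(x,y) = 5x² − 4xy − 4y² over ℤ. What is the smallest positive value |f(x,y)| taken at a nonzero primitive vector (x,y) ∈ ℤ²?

descent: ρ → (-4,4,5)  [lands on river]
river: ρ → (5,6,-3)
river: ρ → (-3,6,5)
river: ρ → (5,4,-4)
closes: descent 1, river 4
min |a| on river = 3

3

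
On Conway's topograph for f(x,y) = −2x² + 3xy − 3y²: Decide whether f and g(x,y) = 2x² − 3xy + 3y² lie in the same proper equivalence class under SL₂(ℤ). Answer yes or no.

D₁ = -15, D₂ = -15
f is negative-definite; reduce −f:
−f: translate: b→1 (≡-3 mod 4), so (2,-3,3)→(2,1,2)
−f: reduced (well bottom): (2,1,2) with a≤c, −a<b≤a
flip sign back: reduced form of f is (-2,-1,-2)
g: translate: b→1 (≡-3 mod 4), so (2,-3,3)→(2,1,2)
g: reduced (well bottom): (2,1,2) with a≤c, −a<b≤a
reduced forms (-2, -1, -2) vs (2, 1, 2) ⇒ inequivalent

no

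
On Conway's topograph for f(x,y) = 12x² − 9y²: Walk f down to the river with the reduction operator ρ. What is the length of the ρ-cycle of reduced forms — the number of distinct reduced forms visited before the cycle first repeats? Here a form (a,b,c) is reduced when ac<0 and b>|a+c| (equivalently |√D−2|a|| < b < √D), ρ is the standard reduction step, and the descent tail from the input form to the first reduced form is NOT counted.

D = 432, ⌊√D⌋ = 20
descent: ρ → (-9,18,3)  [lands on river]
river: ρ → (3,18,-9)
ρ-cycle length = 2 (tail of 1 descent step not counted)

2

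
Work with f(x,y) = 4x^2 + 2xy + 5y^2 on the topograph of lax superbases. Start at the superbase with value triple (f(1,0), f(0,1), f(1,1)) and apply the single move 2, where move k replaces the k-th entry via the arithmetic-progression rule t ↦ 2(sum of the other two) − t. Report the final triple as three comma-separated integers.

start (4,5,11) = (f(1,0),f(0,1),f(1,1))
replace slot 2: 2·(4+11) − 5 = 25 → (4,25,11)

4,25,11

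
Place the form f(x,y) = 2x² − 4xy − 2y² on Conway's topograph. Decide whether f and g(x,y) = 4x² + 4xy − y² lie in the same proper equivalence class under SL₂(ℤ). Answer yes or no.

D₁ = 32, D₂ = 32
river cycle of f (length 2): (-2, 4, 2), (2, 4, -2)
river cycle of g (length 2): (-1, 4, 4), (4, 4, -1)
cycles differ ⇒ inequivalent

no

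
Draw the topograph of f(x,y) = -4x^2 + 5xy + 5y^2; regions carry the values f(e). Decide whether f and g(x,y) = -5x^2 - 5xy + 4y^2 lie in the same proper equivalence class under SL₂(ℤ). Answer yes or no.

D₁ = 105, D₂ = 105
river cycle of f (length 6): (5, 5, -4), (-4, 3, 6), (6, 9, -1), (-1, 9, 6), (6, 3, -4), (-4, 5, 5)
river cycle of g (length 6): (4, 5, -5), (-5, 5, 4), (4, 3, -6), (-6, 9, 1), (1, 9, -6), (-6, 3, 4)
cycles differ ⇒ inequivalent

no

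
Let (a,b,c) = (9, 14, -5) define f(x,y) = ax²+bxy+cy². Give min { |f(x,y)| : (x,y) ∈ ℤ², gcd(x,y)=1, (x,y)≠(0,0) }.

river: ρ → (-5,16,6)
river: ρ → (6,8,-13)
river: ρ → (-13,18,1)
river: ρ → (1,18,-13)
river: ρ → (-13,8,6)
river: ρ → (6,16,-5)
river: ρ → (-5,14,9)
river: ρ → (9,4,-10)
river: ρ → (-10,16,3)
river: ρ → (3,14,-15)
river: ρ → (-15,16,2)
river: ρ → (2,16,-15)
river: ρ → (-15,14,3)
river: ρ → (3,16,-10)
river: ρ → (-10,4,9)
river: ρ → (9,14,-5)
closes: descent 0, river 16
min |a| on river = 1

1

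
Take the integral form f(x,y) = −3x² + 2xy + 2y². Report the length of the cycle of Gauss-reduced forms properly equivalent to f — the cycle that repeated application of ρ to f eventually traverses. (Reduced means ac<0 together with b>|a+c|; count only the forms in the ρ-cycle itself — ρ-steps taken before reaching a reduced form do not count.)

D = 28, ⌊√D⌋ = 5
river: ρ → (2,2,-3)
river: ρ → (-3,4,1)
river: ρ → (1,4,-3)
river: ρ → (-3,2,2)
ρ-cycle length = 4 (tail of 0 descent steps not counted)

4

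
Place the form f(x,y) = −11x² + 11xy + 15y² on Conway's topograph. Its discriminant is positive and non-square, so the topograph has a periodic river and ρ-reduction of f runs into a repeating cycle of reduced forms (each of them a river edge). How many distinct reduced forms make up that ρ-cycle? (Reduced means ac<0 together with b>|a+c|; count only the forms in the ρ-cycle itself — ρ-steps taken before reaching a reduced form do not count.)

D = 781, ⌊√D⌋ = 27
river: ρ → (15,19,-7)
river: ρ → (-7,23,9)
river: ρ → (9,13,-17)
river: ρ → (-17,21,5)
river: ρ → (5,19,-21)
river: ρ → (-21,23,3)
river: ρ → (3,25,-13)
river: ρ → (-13,27,1)
river: ρ → (1,27,-13)
river: ρ → (-13,25,3)
river: ρ → (3,23,-21)
river: ρ → (-21,19,5)
river: ρ → (5,21,-17)
river: ρ → (-17,13,9)
river: ρ → (9,23,-7)
river: ρ → (-7,19,15)
river: ρ → (15,11,-11)
river: ρ → (-11,11,15)
ρ-cycle length = 18 (tail of 0 descent steps not counted)

18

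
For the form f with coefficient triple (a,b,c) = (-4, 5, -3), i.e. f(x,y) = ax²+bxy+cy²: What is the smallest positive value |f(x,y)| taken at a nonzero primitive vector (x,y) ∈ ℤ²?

translate: b→3 (≡-5 mod 8), so (4,-5,3)→(4,3,2)
flip: (4,3,2)→(2,-3,4)
translate: b→1 (≡-3 mod 4), so (2,-3,4)→(2,1,3)
reduced (well bottom): (2,1,3) with a≤c, −a<b≤a
well minimum |f| = |-2| = 2 (negative-definite)

2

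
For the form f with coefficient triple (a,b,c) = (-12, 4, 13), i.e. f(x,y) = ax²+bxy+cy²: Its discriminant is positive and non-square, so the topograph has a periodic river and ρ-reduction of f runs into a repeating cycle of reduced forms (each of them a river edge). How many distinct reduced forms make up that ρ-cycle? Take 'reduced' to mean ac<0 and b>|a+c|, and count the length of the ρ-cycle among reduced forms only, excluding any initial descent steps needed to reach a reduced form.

D = 640, ⌊√D⌋ = 25
river: ρ → (13,22,-3)
river: ρ → (-3,20,20)
river: ρ → (20,20,-3)
river: ρ → (-3,22,13)
river: ρ → (13,4,-12)
river: ρ → (-12,20,5)
river: ρ → (5,20,-12)
river: ρ → (-12,4,13)
ρ-cycle length = 8 (tail of 0 descent steps not counted)

8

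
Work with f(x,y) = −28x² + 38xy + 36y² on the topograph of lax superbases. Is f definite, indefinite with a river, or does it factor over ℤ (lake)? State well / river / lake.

D = b²−4ac = 38² − 4·(-28)·36 = 5476
D = 74² is a perfect square ⇒ form factors over ℤ ⇒ lakes

lake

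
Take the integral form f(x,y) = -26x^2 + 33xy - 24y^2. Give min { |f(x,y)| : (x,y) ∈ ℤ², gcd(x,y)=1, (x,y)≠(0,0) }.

translate: b→19 (≡-33 mod 52), so (26,-33,24)→(26,19,17)
flip: (26,19,17)→(17,-19,26)
translate: b→15 (≡-19 mod 34), so (17,-19,26)→(17,15,24)
reduced (well bottom): (17,15,24) with a≤c, −a<b≤a
well minimum |f| = |-17| = 17 (negative-definite)

17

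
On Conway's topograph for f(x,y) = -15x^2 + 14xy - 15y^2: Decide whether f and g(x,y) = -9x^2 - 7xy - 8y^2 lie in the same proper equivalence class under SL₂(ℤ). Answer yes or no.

D₁ = -704, D₂ = -239
discriminants differ ⇒ not SL₂(ℤ)-equivalent

no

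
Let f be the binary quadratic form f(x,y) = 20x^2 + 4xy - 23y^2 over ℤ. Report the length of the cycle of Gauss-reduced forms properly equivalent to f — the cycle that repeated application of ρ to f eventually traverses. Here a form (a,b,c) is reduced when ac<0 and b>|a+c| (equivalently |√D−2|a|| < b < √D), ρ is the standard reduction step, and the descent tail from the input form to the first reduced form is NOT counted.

D = 1856, ⌊√D⌋ = 43
river: ρ → (-23,42,1)
river: ρ → (1,42,-23)
river: ρ → (-23,4,20)
river: ρ → (20,36,-7)
river: ρ → (-7,34,25)
river: ρ → (25,16,-16)
river: ρ → (-16,16,25)
river: ρ → (25,34,-7)
river: ρ → (-7,36,20)
river: ρ → (20,4,-23)
ρ-cycle length = 10 (tail of 0 descent steps not counted)

10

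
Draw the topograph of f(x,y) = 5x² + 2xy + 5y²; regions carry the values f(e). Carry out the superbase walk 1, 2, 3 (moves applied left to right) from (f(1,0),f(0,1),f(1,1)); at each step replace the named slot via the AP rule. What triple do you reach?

start (5,5,12) = (f(1,0),f(0,1),f(1,1))
replace slot 1: 2·(5+12) − 5 = 29 → (29,5,12)
replace slot 2: 2·(29+12) − 5 = 77 → (29,77,12)
replace slot 3: 2·(29+77) − 12 = 200 → (29,77,200)

29,77,200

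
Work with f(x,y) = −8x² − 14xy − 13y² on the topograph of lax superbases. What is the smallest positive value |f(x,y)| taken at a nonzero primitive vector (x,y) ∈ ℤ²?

translate: b→-2 (≡14 mod 16), so (8,14,13)→(8,-2,7)
flip: (8,-2,7)→(7,2,8)
reduced (well bottom): (7,2,8) with a≤c, −a<b≤a
well minimum |f| = |-7| = 7 (negative-definite)

7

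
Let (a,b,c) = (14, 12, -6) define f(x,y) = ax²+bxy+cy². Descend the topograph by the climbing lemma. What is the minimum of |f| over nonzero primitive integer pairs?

river: ρ → (-6,12,14)
river: ρ → (14,16,-4)
river: ρ → (-4,16,14)
river: ρ → (14,12,-6)
closes: descent 0, river 4
min |a| on river = 4

4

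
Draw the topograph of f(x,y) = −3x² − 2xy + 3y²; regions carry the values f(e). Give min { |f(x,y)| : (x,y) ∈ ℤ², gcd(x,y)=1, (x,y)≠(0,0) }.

descent: ρ → (3,2,-3)  [lands on river]
river: ρ → (-3,4,2)
river: ρ → (2,4,-3)
river: ρ → (-3,2,3)
river: ρ → (3,4,-2)
river: ρ → (-2,4,3)
closes: descent 1, river 6
min |a| on river = 2

2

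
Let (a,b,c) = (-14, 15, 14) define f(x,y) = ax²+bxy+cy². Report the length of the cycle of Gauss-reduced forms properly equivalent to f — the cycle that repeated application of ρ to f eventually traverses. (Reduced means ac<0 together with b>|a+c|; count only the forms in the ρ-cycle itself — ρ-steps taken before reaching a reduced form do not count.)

D = 1009, ⌊√D⌋ = 31
river: ρ → (14,13,-15)
river: ρ → (-15,17,12)
river: ρ → (12,31,-1)
river: ρ → (-1,31,12)
river: ρ → (12,17,-15)
river: ρ → (-15,13,14)
river: ρ → (14,15,-14)
river: ρ → (-14,13,15)
river: ρ → (15,17,-12)
river: ρ → (-12,31,1)
river: ρ → (1,31,-12)
river: ρ → (-12,17,15)
river: ρ → (15,13,-14)
river: ρ → (-14,15,14)
ρ-cycle length = 14 (tail of 0 descent steps not counted)

14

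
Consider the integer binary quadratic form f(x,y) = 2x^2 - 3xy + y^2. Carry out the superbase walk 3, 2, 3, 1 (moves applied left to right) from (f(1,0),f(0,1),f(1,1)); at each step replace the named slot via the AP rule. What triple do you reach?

start (2,1,0) = (f(1,0),f(0,1),f(1,1))
replace slot 3: 2·(2+1) − 0 = 6 → (2,1,6)
replace slot 2: 2·(2+6) − 1 = 15 → (2,15,6)
replace slot 3: 2·(2+15) − 6 = 28 → (2,15,28)
replace slot 1: 2·(15+28) − 2 = 84 → (84,15,28)

84,15,28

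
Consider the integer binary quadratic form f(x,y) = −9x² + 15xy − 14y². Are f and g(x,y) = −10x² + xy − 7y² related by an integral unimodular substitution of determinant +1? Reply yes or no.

D₁ = -279, D₂ = -279
f is negative-definite; reduce −f:
−f: translate: b→3 (≡-15 mod 18), so (9,-15,14)→(9,3,8)
−f: flip: (9,3,8)→(8,-3,9)
−f: reduced (well bottom): (8,-3,9) with a≤c, −a<b≤a
flip sign back: reduced form of f is (-8,3,-9)
g is negative-definite; reduce −g:
−g: flip: (10,-1,7)→(7,1,10)
−g: reduced (well bottom): (7,1,10) with a≤c, −a<b≤a
flip sign back: reduced form of g is (-7,-1,-10)
reduced forms (-8, 3, -9) vs (-7, -1, -10) ⇒ inequivalent

no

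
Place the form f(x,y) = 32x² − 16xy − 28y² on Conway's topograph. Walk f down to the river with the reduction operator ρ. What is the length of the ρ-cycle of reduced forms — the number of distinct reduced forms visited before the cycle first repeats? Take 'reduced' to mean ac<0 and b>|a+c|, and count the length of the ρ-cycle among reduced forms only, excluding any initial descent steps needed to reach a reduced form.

D = 3840, ⌊√D⌋ = 61
descent: ρ → (-28,16,32)  [lands on river]
river: ρ → (32,48,-12)
river: ρ → (-12,48,32)
river: ρ → (32,16,-28)
river: ρ → (-28,40,20)
river: ρ → (20,40,-28)
ρ-cycle length = 6 (tail of 1 descent step not counted)

6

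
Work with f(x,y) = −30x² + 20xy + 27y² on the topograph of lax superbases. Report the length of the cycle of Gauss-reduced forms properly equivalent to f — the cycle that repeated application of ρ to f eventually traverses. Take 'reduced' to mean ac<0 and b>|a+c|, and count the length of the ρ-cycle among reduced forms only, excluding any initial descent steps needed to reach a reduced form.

D = 3640, ⌊√D⌋ = 60
river: ρ → (27,34,-23)
river: ρ → (-23,58,3)
river: ρ → (3,56,-42)
river: ρ → (-42,28,17)
river: ρ → (17,40,-30)
river: ρ → (-30,20,27)
ρ-cycle length = 6 (tail of 0 descent steps not counted)

6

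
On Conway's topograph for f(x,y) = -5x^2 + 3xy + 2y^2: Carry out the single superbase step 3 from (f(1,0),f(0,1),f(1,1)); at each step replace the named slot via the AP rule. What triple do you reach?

start (-5,2,0) = (f(1,0),f(0,1),f(1,1))
replace slot 3: 2·((-5)+2) − 0 = -6 → (-5,2,-6)

-5,2,-6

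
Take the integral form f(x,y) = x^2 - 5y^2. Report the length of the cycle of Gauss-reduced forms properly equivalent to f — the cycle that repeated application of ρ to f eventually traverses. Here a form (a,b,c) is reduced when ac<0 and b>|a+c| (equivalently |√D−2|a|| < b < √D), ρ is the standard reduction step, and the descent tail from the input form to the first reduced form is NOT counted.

D = 20, ⌊√D⌋ = 4
descent: ρ → (-5,0,1)
descent: ρ → (1,4,-1)  [lands on river]
river: ρ → (-1,4,1)
ρ-cycle length = 2 (tail of 2 descent steps not counted)

2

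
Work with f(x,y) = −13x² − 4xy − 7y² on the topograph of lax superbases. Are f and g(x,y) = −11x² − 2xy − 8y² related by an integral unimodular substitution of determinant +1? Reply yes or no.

D₁ = -348, D₂ = -348
f is negative-definite; reduce −f:
−f: flip: (13,4,7)→(7,-4,13)
−f: reduced (well bottom): (7,-4,13) with a≤c, −a<b≤a
flip sign back: reduced form of f is (-7,4,-13)
g is negative-definite; reduce −g:
−g: flip: (11,2,8)→(8,-2,11)
−g: reduced (well bottom): (8,-2,11) with a≤c, −a<b≤a
flip sign back: reduced form of g is (-8,2,-11)
reduced forms (-7, 4, -13) vs (-8, 2, -11) ⇒ inequivalent

no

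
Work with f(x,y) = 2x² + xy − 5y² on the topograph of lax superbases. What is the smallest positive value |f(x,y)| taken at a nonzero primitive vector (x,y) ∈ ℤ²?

descent: ρ → (-5,-1,2)
descent: ρ → (2,5,-2)  [lands on river]
river: ρ → (-2,3,4)
river: ρ → (4,5,-1)
river: ρ → (-1,5,4)
river: ρ → (4,3,-2)
river: ρ → (-2,5,2)
river: ρ → (2,3,-4)
river: ρ → (-4,5,1)
river: ρ → (1,5,-4)
river: ρ → (-4,3,2)
closes: descent 2, river 10
min |a| on river = 1

1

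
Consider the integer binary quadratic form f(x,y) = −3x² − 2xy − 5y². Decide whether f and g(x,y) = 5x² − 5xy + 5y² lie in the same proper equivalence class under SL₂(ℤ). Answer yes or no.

D₁ = -56, D₂ = -75
discriminants differ ⇒ not SL₂(ℤ)-equivalent

no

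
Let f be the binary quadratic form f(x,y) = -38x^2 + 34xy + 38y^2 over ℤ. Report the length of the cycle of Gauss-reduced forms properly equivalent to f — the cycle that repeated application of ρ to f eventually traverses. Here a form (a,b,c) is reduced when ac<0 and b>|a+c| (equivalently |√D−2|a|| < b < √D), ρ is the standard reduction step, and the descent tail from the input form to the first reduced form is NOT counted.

D = 6932, ⌊√D⌋ = 83
river: ρ → (38,42,-34)
river: ρ → (-34,26,46)
river: ρ → (46,66,-14)
river: ρ → (-14,74,26)
river: ρ → (26,82,-2)
river: ρ → (-2,82,26)
river: ρ → (26,74,-14)
river: ρ → (-14,66,46)
river: ρ → (46,26,-34)
river: ρ → (-34,42,38)
river: ρ → (38,34,-38)
river: ρ → (-38,42,34)
river: ρ → (34,26,-46)
river: ρ → (-46,66,14)
river: ρ → (14,74,-26)
river: ρ → (-26,82,2)
river: ρ → (2,82,-26)
river: ρ → (-26,74,14)
river: ρ → (14,66,-46)
river: ρ → (-46,26,34)
river: ρ → (34,42,-38)
river: ρ → (-38,34,38)
ρ-cycle length = 22 (tail of 0 descent steps not counted)

22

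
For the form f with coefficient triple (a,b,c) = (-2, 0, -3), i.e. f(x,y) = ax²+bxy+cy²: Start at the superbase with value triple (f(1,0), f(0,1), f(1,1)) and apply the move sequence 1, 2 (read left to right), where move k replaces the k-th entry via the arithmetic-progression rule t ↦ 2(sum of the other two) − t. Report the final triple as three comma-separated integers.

start (-2,-3,-5) = (f(1,0),f(0,1),f(1,1))
replace slot 1: 2·((-3)+(-5)) − (-2) = -14 → (-14,-3,-5)
replace slot 2: 2·((-14)+(-5)) − (-3) = -35 → (-14,-35,-5)

-14,-35,-5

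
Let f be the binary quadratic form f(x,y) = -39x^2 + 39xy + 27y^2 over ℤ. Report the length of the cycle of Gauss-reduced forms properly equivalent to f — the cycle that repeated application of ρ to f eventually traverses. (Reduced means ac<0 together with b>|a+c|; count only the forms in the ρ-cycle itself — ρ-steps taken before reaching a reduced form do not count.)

D = 5733, ⌊√D⌋ = 75
river: ρ → (27,69,-9)
river: ρ → (-9,75,3)
river: ρ → (3,75,-9)
river: ρ → (-9,69,27)
river: ρ → (27,39,-39)
river: ρ → (-39,39,27)
ρ-cycle length = 6 (tail of 0 descent steps not counted)

6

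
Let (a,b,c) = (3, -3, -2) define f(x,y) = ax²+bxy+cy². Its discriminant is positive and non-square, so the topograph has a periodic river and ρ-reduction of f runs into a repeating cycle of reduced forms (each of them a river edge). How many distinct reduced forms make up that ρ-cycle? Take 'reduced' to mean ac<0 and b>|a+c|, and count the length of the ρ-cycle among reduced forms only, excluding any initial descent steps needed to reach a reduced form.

D = 33, ⌊√D⌋ = 5
descent: ρ → (-2,3,3)  [lands on river]
river: ρ → (3,3,-2)
river: ρ → (-2,5,1)
river: ρ → (1,5,-2)
ρ-cycle length = 4 (tail of 1 descent step not counted)

4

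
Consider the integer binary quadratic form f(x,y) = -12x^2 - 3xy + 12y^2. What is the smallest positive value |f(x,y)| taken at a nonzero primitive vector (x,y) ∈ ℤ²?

descent: ρ → (12,3,-12)  [lands on river]
river: ρ → (-12,21,3)
river: ρ → (3,21,-12)
river: ρ → (-12,3,12)
river: ρ → (12,21,-3)
river: ρ → (-3,21,12)
closes: descent 1, river 6
min |a| on river = 3

3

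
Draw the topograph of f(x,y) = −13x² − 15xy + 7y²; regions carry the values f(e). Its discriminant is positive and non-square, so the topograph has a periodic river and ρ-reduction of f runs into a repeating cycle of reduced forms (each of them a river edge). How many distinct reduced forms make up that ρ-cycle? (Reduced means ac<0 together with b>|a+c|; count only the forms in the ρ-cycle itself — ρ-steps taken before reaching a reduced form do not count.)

D = 589, ⌊√D⌋ = 24
descent: ρ → (7,15,-13)  [lands on river]
river: ρ → (-13,11,9)
river: ρ → (9,7,-15)
river: ρ → (-15,23,1)
river: ρ → (1,23,-15)
river: ρ → (-15,7,9)
river: ρ → (9,11,-13)
river: ρ → (-13,15,7)
river: ρ → (7,13,-15)
river: ρ → (-15,17,5)
river: ρ → (5,23,-3)
river: ρ → (-3,19,19)
river: ρ → (19,19,-3)
river: ρ → (-3,23,5)
river: ρ → (5,17,-15)
river: ρ → (-15,13,7)
ρ-cycle length = 16 (tail of 1 descent step not counted)

16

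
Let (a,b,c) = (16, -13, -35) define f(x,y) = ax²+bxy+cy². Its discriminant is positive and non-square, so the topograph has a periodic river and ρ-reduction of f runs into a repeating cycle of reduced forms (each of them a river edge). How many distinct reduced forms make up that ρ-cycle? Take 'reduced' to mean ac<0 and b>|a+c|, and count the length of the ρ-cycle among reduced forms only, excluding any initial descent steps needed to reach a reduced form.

D = 2409, ⌊√D⌋ = 49
descent: ρ → (-35,13,16)
descent: ρ → (16,19,-32)  [lands on river]
river: ρ → (-32,45,3)
river: ρ → (3,45,-32)
river: ρ → (-32,19,16)
river: ρ → (16,45,-6)
river: ρ → (-6,39,37)
river: ρ → (37,35,-8)
river: ρ → (-8,45,12)
river: ρ → (12,27,-35)
river: ρ → (-35,43,4)
river: ρ → (4,45,-24)
river: ρ → (-24,3,25)
river: ρ → (25,47,-2)
river: ρ → (-2,49,1)
river: ρ → (1,49,-2)
river: ρ → (-2,47,25)
river: ρ → (25,3,-24)
river: ρ → (-24,45,4)
river: ρ → (4,43,-35)
river: ρ → (-35,27,12)
river: ρ → (12,45,-8)
river: ρ → (-8,35,37)
river: ρ → (37,39,-6)
river: ρ → (-6,45,16)
ρ-cycle length = 24 (tail of 2 descent steps not counted)

24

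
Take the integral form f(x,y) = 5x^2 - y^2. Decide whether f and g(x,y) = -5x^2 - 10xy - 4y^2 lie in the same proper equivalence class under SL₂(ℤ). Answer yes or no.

D₁ = 20, D₂ = 20
river cycle of f (length 2): (-1, 4, 1), (1, 4, -1)
river cycle of g (length 2): (1, 4, -1), (-1, 4, 1)
cycles coincide ⇒ equivalent

yes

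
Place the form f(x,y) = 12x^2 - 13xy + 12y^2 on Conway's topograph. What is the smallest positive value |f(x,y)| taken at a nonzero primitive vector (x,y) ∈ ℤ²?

translate: b→11 (≡-13 mod 24), so (12,-13,12)→(12,11,11)
flip: (12,11,11)→(11,-11,12)
translate: b→11 (≡-11 mod 22), so (11,-11,12)→(11,11,12)
reduced (well bottom): (11,11,12) with a≤c, −a<b≤a
well minimum = a = 11

11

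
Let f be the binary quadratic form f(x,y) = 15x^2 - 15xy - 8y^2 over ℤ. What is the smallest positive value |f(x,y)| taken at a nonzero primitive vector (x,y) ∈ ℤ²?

descent: ρ → (-8,15,15)  [lands on river]
river: ρ → (15,15,-8)
river: ρ → (-8,17,13)
river: ρ → (13,9,-12)
river: ρ → (-12,15,10)
river: ρ → (10,25,-2)
river: ρ → (-2,23,22)
river: ρ → (22,21,-3)
river: ρ → (-3,21,22)
river: ρ → (22,23,-2)
river: ρ → (-2,25,10)
river: ρ → (10,15,-12)
river: ρ → (-12,9,13)
river: ρ → (13,17,-8)
closes: descent 1, river 14
min |a| on river = 2

2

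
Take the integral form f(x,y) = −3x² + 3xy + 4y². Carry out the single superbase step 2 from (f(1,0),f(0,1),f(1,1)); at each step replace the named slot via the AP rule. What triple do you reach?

start (-3,4,4) = (f(1,0),f(0,1),f(1,1))
replace slot 2: 2·((-3)+4) − 4 = -2 → (-3,-2,4)

-3,-2,4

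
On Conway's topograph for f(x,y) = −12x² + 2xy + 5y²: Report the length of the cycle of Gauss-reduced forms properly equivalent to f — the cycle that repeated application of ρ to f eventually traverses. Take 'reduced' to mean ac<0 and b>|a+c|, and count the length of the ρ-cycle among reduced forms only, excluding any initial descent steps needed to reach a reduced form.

D = 244, ⌊√D⌋ = 15
descent: ρ → (5,8,-9)  [lands on river]
river: ρ → (-9,10,4)
river: ρ → (4,14,-3)
river: ρ → (-3,10,12)
river: ρ → (12,14,-1)
river: ρ → (-1,14,12)
river: ρ → (12,10,-3)
river: ρ → (-3,14,4)
river: ρ → (4,10,-9)
river: ρ → (-9,8,5)
river: ρ → (5,12,-5)
river: ρ → (-5,8,9)
river: ρ → (9,10,-4)
river: ρ → (-4,14,3)
river: ρ → (3,10,-12)
river: ρ → (-12,14,1)
river: ρ → (1,14,-12)
river: ρ → (-12,10,3)
river: ρ → (3,14,-4)
river: ρ → (-4,10,9)
river: ρ → (9,8,-5)
river: ρ → (-5,12,5)
ρ-cycle length = 22 (tail of 1 descent step not counted)

22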